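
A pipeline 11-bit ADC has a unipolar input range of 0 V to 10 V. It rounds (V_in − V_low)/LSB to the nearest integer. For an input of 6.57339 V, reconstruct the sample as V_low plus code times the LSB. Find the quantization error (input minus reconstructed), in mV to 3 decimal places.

Step size: 10 V ÷ 2^11 = 4.883 mV.
(6.57339 − 0)/0.00488281 = 1346.2303; round gives code 1346.
Reconstructed: 6.5722656 V.
V_in − V_rec = 0.00112437 V = 1.124 mV.

1.124 mV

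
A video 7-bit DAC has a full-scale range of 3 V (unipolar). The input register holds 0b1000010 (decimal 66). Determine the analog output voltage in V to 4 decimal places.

1.5469 V

LSB = 3 V / 2^7 = 23.438 mV.
Code 0b1000010 = 66 decimal.
V_out = 0 + 66 × 0.0234375 V = 1.54688 V.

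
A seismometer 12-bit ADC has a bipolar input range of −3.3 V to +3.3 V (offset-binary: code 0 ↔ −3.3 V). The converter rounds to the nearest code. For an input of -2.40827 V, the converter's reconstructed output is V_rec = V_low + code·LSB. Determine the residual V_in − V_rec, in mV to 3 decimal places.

0.666 mV

Step size: 6.6 V ÷ 2^12 = 1.611 mV.
(-2.40827 − (−3.3))/0.00161133 = 553.4130; round gives code 553.
Code 553 maps back to (−3.3) + 553×0.00161133 V = -2.4089355 V.
Difference: 0.000665547 V → 0.666 mV.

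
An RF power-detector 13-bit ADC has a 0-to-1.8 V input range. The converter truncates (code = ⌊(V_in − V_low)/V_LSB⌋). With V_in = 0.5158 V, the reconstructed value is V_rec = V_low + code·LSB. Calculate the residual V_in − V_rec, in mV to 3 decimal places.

LSB = 1.8/2^13 = 219.73 µV.
Scaled input = 2347.4631 LSBs, so code = 2347.
Code 2347 maps back to 0 + 2347×0.000219727 V = 0.51569824 V.
Error = 0.5158 − 0.51569824 = 0.000101758 V = 0.102 mV.

0.102 mV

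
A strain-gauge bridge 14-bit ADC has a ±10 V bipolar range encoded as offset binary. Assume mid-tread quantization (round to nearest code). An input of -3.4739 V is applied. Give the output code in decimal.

code 5346

Full-scale span = 20 V; LSB = 20/2^14 = 1.221 mV.
(V_in − V_low)/LSB = (-3.4739 − (−10)) / 0.0012207 = 5346.181.
round(5346.181) = 5346.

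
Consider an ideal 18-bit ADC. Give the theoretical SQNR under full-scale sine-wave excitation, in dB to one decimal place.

SNR ≈ 6.02·N + 1.76 dB = 6.02·18 + 1.76 = 110.12 dB.

110.1 dB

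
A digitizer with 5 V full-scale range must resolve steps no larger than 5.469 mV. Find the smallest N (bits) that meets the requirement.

Number of steps required ≥ 5 V / 5.469 mV = 914.24.
Need 2^N ≥ 914.24; 2^9 = 512, 2^10 = 1024.
Minimum N = 10.

10 bits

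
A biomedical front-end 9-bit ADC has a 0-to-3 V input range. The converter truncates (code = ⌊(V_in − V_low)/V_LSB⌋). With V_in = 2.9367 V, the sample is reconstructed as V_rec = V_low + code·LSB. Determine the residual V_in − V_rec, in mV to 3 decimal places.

1.153 mV

LSB = 3/2^9 = 5.859 mV.
(V_in − V_low)/LSB = (2.9367 − 0)/0.00585938 = 501.1968 → code 501 (floor).
V_rec = 0 + 501·0.00585938 = 2.9355469 V.
V_in − V_rec = 0.00115313 V = 1.153 mV.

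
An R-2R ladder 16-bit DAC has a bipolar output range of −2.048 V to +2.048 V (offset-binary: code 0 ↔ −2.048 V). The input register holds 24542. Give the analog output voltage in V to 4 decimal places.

LSB = 4.096 V / 2^16 = 62.50 µV.
V_out = (−2.048) + 24542 × 6.25e-05 V = -0.514125 V.

-0.5141 V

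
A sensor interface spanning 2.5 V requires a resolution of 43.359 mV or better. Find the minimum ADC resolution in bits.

6 bits

Number of steps required ≥ 2.5 V / 43.359 mV = 57.66.
Need 2^N ≥ 57.66; 2^5 = 32, 2^6 = 64.
Minimum N = 6.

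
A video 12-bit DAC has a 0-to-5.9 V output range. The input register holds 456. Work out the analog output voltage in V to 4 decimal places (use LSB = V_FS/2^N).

LSB = 5.9 V / 2^12 = 1.440 mV.
V_out = 0 + 456 × 0.00144043 V = 0.656836 V.

0.6568 V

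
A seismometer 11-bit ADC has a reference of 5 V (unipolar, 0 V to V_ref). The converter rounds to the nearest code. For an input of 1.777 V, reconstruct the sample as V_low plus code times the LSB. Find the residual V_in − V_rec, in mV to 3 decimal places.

LSB = 5/2^11 = 2.441 mV.
Scaled input = 727.8592 LSBs, so code = 728.
Reconstructed: 1.7773438 V.
V_in − V_rec = -0.00034375 V = -0.344 mV.

-0.344 mV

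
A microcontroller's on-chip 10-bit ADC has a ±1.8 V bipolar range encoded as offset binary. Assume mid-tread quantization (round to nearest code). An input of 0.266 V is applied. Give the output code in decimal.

code 588

LSB = 3.6 V / 1024 = 3.516 mV.
(V_in − V_low)/LSB = (0.266 − (−1.8)) / 0.00351563 = 587.662.
So the output code is 588.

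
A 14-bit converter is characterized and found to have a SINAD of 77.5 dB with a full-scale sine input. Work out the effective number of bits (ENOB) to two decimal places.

ENOB = (SINAD − 1.76) / 6.02 = (77.5 − 1.76)/6.02 = 12.581.

12.58 bits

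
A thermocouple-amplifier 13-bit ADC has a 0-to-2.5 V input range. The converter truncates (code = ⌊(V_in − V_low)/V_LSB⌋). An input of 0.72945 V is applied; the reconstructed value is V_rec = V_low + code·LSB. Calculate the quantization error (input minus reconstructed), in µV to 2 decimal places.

One LSB is 2.5 V / 8192 = 305.18 µV.
(V_in − V_low)/LSB = (0.72945 − 0)/0.000305176 = 2390.2618 → code 2390 (floor).
Reconstructed: 0.72937012 V.
V_in − V_rec = 7.98828e-05 V = 79.88 µV.

79.88 µV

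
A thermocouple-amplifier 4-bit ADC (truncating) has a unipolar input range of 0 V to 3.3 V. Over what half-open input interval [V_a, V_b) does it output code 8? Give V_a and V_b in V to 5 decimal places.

LSB = 3.3/2^4 = 206.250 mV.
V_a = V_low + 8·LSB = 1.65 V; V_b = V_low + 9·LSB = 1.85625 V.

[1.65000 V, 1.85625 V)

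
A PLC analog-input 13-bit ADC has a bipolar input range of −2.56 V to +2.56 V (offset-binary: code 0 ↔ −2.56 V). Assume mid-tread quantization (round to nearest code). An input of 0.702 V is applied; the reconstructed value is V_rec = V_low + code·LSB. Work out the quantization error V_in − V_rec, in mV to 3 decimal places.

LSB = 5.12/2^13 = 0.625 mV.
Scaled input = 5219.2000 LSBs, so code = 5219.
Code 5219 maps back to (−2.56) + 5219×0.000625 V = 0.701875 V.
Error = 0.702 − 0.701875 = 0.000125 V = 0.125 mV.

0.125 mV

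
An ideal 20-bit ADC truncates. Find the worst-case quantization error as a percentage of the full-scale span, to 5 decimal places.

Truncating → worst-case error = 1 LSB = V_FS/2^20, so 100/1048576 = 9.53674e-05 % of full scale.

0.00010 %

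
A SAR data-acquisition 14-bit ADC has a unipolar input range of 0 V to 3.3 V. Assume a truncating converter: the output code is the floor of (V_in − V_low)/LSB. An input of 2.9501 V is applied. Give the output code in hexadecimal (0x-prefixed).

With 16384 levels over 3.3 V, one step is 201.42 µV.
Input sits at 14646.800 steps above V_low.
Floor → code 14646.
In hexadecimal (0x-prefixed): 0x3936.

code 0x3936 (decimal 14646)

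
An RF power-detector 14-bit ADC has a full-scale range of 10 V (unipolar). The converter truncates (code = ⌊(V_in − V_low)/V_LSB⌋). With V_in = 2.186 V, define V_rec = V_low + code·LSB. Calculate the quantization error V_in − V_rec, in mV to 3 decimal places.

0.331 mV

LSB = 10/2^14 = 0.610 mV.
(2.186 − 0)/0.000610352 = 3581.5424; ⌊·⌋ gives code 3581.
Reconstructed: 2.1856689 V.
Difference: 0.000331055 V → 0.331 mV.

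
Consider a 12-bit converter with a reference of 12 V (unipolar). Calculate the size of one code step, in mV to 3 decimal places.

Full-scale span = 12 V.
LSB = 12 / 2^12 = 12 / 4096 = 0.00292969 V = 2.930 mV.

2.930 mV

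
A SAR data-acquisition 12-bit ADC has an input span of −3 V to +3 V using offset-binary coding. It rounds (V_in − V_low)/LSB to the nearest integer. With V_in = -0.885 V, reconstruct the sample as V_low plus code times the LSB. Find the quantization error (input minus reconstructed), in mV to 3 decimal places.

One LSB is 6 V / 4096 = 1.465 mV.
Scaled input = 1443.8400 LSBs, so code = 1444.
Reconstructed: -0.88476562 V.
Difference: -0.000234375 V → -0.234 mV.

-0.234 mV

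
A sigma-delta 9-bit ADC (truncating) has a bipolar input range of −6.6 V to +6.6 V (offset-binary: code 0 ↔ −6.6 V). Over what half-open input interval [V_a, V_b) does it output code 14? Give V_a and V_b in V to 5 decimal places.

LSB = 13.2/2^9 = 25.781 mV.
V_a = V_low + 14·LSB = -6.23906 V; V_b = V_low + 15·LSB = -6.21328 V.

[-6.23906 V, -6.21328 V)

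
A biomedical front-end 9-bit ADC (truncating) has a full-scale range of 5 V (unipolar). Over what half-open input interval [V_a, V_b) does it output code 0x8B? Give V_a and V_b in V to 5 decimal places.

[1.35742 V, 1.36719 V)

LSB = 5/2^9 = 9.766 mV.
Code 0x8B = 139 decimal.
V_a = V_low + 139·LSB = 1.35742 V; V_b = V_low + 140·LSB = 1.36719 V.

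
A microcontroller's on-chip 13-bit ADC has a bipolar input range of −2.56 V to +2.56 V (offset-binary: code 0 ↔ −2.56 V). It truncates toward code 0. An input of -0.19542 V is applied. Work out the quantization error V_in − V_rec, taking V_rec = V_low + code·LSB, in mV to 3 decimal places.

LSB = 5.12/2^13 = 0.625 mV.
(V_in − V_low)/LSB = (-0.19542 − (−2.56))/0.000625 = 3783.3280 → code 3783 (floor).
Reconstructed: -0.195625 V.
Difference: 0.000205 V → 0.205 mV.

0.205 mV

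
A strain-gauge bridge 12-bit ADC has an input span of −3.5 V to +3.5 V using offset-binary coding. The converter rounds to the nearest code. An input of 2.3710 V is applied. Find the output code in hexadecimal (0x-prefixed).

code 0xD6B (decimal 3435)

LSB = 7 V / 4096 = 1.709 mV.
(2.3710 − (−3.5)) / 0.00170898 = 3435.374 LSBs.
So the output code is 3435.
In hexadecimal (0x-prefixed): 0xD6B.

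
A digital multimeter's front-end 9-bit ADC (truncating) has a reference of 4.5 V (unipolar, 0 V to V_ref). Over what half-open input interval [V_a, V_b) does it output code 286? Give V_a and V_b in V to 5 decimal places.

LSB = 4.5/2^9 = 8.789 mV.
V_a = V_low + 286·LSB = 2.51367 V; V_b = V_low + 287·LSB = 2.52246 V.

[2.51367 V, 2.52246 V)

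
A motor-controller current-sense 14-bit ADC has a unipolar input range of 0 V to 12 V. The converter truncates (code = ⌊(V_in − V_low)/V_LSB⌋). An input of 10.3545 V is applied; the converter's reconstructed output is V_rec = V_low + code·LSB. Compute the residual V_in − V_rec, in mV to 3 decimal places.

LSB = 12/2^14 = 0.732 mV.
Scaled input = 14137.3440 LSBs, so code = 14137.
V_rec = 0 + 14137·0.000732422 = 10.354248 V.
V_in − V_rec = 0.000251953 V = 0.252 mV.

0.252 mV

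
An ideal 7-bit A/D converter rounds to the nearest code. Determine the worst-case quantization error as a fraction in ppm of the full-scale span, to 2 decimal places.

Rounding → worst-case error = ½ LSB = V_FS/2^8, so 1e+06/256 = 3906.25 ppm of full scale.

3906.25 ppm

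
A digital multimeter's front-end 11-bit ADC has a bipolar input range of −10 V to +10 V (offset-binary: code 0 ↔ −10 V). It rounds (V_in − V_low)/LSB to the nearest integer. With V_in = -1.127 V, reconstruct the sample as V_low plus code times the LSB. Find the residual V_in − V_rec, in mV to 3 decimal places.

Step size: 20 V ÷ 2^11 = 9.766 mV.
(-1.127 − (−10))/0.00976562 = 908.5952; round gives code 909.
Reconstructed: -1.1230469 V.
Difference: -0.00395313 V → -3.953 mV.

-3.953 mV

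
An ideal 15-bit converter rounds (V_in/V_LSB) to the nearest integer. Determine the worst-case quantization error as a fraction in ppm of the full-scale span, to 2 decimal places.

15.26 ppm

Rounding → worst-case error = ½ LSB = V_FS/2^16, so 1e+06/65536 = 15.2588 ppm of full scale.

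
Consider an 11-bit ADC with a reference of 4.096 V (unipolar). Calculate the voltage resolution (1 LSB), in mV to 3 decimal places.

2.000 mV

Full-scale span = 4.096 V.
LSB = 4.096 / 2^11 = 4.096 / 2048 = 0.002 V = 2.000 mV.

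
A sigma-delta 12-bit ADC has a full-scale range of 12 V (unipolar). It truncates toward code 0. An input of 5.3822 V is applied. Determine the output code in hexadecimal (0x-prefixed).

LSB = 12 V / 4096 = 2.930 mV.
(5.3822 − 0) / 0.00292969 = 1837.124 LSBs.
⌊·⌋(1837.124) = 1837.
In hexadecimal (0x-prefixed): 0x72D.

code 0x72D (decimal 1837)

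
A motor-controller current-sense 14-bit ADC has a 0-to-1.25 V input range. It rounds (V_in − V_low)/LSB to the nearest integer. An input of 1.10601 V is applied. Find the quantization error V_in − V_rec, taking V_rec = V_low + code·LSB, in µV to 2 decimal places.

-23.33 µV

LSB = 1.25/2^14 = 76.29 µV.
(V_in − V_low)/LSB = (1.10601 − 0)/7.62939e-05 = 14496.6943 → code 14497 (round).
Reconstructed: 1.1060333 V.
Error = 1.10601 − 1.1060333 = -2.33252e-05 V = -23.33 µV.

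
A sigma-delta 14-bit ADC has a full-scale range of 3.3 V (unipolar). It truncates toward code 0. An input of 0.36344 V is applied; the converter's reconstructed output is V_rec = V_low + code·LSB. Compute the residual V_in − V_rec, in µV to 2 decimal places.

LSB = 3.3/2^14 = 201.42 µV.
Scaled input = 1804.4245 LSBs, so code = 1804.
Reconstructed: 0.36335449 V.
Error = 0.36344 − 0.36335449 = 8.55078e-05 V = 85.51 µV.

85.51 µV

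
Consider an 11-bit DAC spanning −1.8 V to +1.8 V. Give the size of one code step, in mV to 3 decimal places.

1.758 mV

Full-scale span = 3.6 V.
LSB = 3.6 / 2^11 = 3.6 / 2048 = 0.00175781 V = 1.758 mV.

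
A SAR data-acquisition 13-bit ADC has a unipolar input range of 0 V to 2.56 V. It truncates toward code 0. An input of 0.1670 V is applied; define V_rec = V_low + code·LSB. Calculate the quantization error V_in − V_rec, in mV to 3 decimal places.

LSB = 2.56/2^13 = 312.50 µV.
Scaled input = 534.4000 LSBs, so code = 534.
Code 534 maps back to 0 + 534×0.0003125 V = 0.166875 V.
V_in − V_rec = 0.000125 V = 0.125 mV.

0.125 mV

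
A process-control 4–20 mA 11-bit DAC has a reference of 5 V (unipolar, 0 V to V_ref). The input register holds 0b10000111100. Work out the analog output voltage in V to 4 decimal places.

2.6465 V

LSB = 5 V / 2^11 = 2.441 mV.
Code 0b10000111100 = 1084 decimal.
V_out = 0 + 1084 × 0.00244141 V = 2.64648 V.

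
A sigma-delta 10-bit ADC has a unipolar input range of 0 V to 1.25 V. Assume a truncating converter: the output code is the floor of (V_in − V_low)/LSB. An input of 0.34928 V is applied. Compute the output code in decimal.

code 286

Full-scale span = 1.25 V; LSB = 1.25/2^10 = 1.221 mV.
Input sits at 286.130 steps above V_low.
So the output code is 286.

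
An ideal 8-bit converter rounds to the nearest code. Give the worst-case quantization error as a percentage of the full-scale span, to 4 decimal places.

0.1953 %

Rounding → worst-case error = ½ LSB = V_FS/2^9, so 100/512 = 0.195312 % of full scale.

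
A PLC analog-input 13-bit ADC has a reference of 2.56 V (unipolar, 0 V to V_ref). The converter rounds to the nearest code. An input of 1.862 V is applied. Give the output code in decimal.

code 5958

LSB = 2.56 V / 8192 = 312.50 µV.
(V_in − V_low)/LSB = (1.862 − 0) / 0.0003125 = 5958.400.
round(5958.400) = 5958.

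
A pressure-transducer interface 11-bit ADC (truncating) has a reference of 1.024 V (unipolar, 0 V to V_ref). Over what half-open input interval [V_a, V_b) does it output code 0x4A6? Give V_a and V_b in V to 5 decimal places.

[0.59500 V, 0.59550 V)

LSB = 1.024/2^11 = 0.500 mV.
Code 0x4A6 = 1190 decimal.
V_a = V_low + 1190·LSB = 0.595 V; V_b = V_low + 1191·LSB = 0.5955 V.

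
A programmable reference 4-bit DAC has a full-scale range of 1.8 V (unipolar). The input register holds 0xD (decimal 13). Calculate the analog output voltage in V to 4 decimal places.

LSB = 1.8 V / 2^4 = 112.500 mV.
Code 0xD = 13 decimal.
V_out = 0 + 13 × 0.1125 V = 1.4625 V.

1.4625 V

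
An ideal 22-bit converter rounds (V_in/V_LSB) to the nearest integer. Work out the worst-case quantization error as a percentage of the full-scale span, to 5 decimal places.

Rounding → worst-case error = ½ LSB = V_FS/2^23, so 100/8388608 = 1.19209e-05 % of full scale.

0.00001 %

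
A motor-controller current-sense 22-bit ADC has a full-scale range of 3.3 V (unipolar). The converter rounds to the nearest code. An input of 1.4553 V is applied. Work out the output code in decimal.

LSB = 3.3 V / 4194304 = 0.79 µV.
(V_in − V_low)/LSB = (1.4553 − 0) / 7.86781e-07 = 1849688.064.
Round → code 1849688.

code 1849688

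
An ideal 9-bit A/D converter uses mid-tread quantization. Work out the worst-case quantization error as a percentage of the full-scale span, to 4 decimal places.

Rounding → worst-case error = ½ LSB = V_FS/2^10, so 100/1024 = 0.0976562 % of full scale.

0.0977 %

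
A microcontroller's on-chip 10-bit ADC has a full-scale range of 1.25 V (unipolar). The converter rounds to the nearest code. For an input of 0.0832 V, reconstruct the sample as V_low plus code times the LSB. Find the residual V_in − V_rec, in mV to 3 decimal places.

Step size: 1.25 V ÷ 2^10 = 1.221 mV.
(V_in − V_low)/LSB = (0.0832 − 0)/0.0012207 = 68.1574 → code 68 (round).
Reconstructed: 0.083007812 V.
Difference: 0.000192188 V → 0.192 mV.

0.192 mV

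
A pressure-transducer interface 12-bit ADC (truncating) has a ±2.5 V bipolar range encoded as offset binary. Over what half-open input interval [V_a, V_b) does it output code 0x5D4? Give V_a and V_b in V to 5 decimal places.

LSB = 5/2^12 = 1.221 mV.
Code 0x5D4 = 1492 decimal.
V_a = V_low + 1492·LSB = -0.678711 V; V_b = V_low + 1493·LSB = -0.67749 V.

[-0.67871 V, -0.67749 V)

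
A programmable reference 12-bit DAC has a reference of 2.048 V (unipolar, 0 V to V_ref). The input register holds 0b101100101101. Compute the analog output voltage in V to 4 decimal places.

1.4305 V

LSB = 2.048 V / 2^12 = 0.500 mV.
Code 0b101100101101 = 2861 decimal.
V_out = 0 + 2861 × 0.0005 V = 1.4305 V.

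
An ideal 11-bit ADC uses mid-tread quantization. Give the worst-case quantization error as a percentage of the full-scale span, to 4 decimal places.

0.0244 %

Rounding → worst-case error = ½ LSB = V_FS/2^12, so 100/4096 = 0.0244141 % of full scale.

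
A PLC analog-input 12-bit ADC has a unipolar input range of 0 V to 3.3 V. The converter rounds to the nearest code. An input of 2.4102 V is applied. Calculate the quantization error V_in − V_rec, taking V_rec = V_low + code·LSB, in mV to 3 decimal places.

-0.347 mV

LSB = 3.3/2^12 = 0.806 mV.
Scaled input = 2991.5695 LSBs, so code = 2992.
V_rec = 0 + 2992·0.000805664 = 2.4105469 V.
Difference: -0.000346875 V → -0.347 mV.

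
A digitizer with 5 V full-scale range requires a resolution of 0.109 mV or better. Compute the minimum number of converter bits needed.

16 bits

Number of steps required ≥ 5 V / 0.109 mV = 45871.56.
Need 2^N ≥ 45871.56; 2^15 = 32768, 2^16 = 65536.
Minimum N = 16.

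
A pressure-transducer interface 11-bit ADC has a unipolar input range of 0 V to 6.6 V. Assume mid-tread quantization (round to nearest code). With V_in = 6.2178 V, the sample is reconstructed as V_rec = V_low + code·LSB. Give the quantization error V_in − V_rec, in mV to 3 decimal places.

Step size: 6.6 V ÷ 2^11 = 3.223 mV.
(6.2178 − 0)/0.00322266 = 1929.4022; round gives code 1929.
Code 1929 maps back to 0 + 1929×0.00322266 V = 6.2165039 V.
Difference: 0.00129609 V → 1.296 mV.

1.296 mV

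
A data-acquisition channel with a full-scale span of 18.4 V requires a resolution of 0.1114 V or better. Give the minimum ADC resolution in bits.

Number of steps required ≥ 18.4 V / 0.1114 V = 165.17.
Need 2^N ≥ 165.17; 2^7 = 128, 2^8 = 256.
Minimum N = 8.

8 bits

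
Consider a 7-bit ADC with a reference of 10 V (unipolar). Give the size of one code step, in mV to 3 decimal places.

78.125 mV

Full-scale span = 10 V.
LSB = 10 / 2^7 = 10 / 128 = 0.078125 V = 78.125 mV.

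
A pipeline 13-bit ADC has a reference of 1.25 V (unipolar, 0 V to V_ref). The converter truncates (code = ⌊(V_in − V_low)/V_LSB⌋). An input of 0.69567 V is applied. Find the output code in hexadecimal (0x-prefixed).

Full-scale span = 1.25 V; LSB = 1.25/2^13 = 152.59 µV.
Input sits at 4559.143 steps above V_low.
⌊·⌋(4559.143) = 4559.
In hexadecimal (0x-prefixed): 0x11CF.

code 0x11CF (decimal 4559)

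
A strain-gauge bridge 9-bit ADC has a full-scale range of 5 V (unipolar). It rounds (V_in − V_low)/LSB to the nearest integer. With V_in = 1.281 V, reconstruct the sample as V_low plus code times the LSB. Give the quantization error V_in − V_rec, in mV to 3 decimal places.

1.703 mV

LSB = 5/2^9 = 9.766 mV.
(V_in − V_low)/LSB = (1.281 − 0)/0.00976562 = 131.1744 → code 131 (round).
V_rec = 0 + 131·0.00976562 = 1.2792969 V.
Error = 1.281 − 1.2792969 = 0.00170312 V = 1.703 mV.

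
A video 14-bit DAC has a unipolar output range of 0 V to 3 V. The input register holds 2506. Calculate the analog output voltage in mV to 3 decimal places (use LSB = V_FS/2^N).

458.862 mV

LSB = 3 V / 2^14 = 183.11 µV.
V_out = 0 + 2506 × 0.000183105 V = 0.458862 V.
= 458.862 mV.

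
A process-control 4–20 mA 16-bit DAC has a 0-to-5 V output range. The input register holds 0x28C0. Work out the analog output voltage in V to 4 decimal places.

0.7959 V

LSB = 5 V / 2^16 = 76.29 µV.
Code 0x28C0 = 10432 decimal.
V_out = 0 + 10432 × 7.62939e-05 V = 0.795898 V.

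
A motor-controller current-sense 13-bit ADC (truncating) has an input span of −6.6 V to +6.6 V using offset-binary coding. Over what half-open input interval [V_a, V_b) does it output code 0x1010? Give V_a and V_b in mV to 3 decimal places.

LSB = 13.2/2^13 = 1.611 mV.
Code 0x1010 = 4112 decimal.
V_a = V_low + 4112·LSB = 0.0257812 V; V_b = V_low + 4113·LSB = 0.0273926 V.

[25.781 mV, 27.393 mV)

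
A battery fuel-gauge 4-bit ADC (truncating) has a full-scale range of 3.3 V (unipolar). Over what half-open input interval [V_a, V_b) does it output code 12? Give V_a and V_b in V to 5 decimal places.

[2.47500 V, 2.68125 V)

LSB = 3.3/2^4 = 206.250 mV.
V_a = V_low + 12·LSB = 2.475 V; V_b = V_low + 13·LSB = 2.68125 V.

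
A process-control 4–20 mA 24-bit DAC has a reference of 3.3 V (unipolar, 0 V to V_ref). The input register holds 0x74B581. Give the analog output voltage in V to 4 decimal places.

LSB = 3.3 V / 2^24 = 0.20 µV.
Code 0x74B581 = 7648641 decimal.
V_out = 0 + 7648641 × 1.96695e-07 V = 1.50445 V.

1.5045 V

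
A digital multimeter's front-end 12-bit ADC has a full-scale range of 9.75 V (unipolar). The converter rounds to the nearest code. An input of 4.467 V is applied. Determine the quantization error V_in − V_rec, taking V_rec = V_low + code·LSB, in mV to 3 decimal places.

One LSB is 9.75 V / 4096 = 2.380 mV.
Scaled input = 1876.5982 LSBs, so code = 1877.
V_rec = 0 + 1877·0.00238037 = 4.4679565 V.
Difference: -0.000956543 V → -0.957 mV.

-0.957 mV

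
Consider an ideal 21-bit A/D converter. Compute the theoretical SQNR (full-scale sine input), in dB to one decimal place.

SNR ≈ 6.02·N + 1.76 dB = 6.02·21 + 1.76 = 128.18 dB.

128.2 dB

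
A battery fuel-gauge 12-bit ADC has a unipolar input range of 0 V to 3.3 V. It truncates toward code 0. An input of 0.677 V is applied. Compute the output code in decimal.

With 4096 levels over 3.3 V, one step is 0.806 mV.
(V_in − V_low)/LSB = (0.677 − 0) / 0.000805664 = 840.301.
So the output code is 840.

code 840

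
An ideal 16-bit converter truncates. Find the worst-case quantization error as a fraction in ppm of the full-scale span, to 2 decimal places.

15.26 ppm

Truncating → worst-case error = 1 LSB = V_FS/2^16, so 1e+06/65536 = 15.2588 ppm of full scale.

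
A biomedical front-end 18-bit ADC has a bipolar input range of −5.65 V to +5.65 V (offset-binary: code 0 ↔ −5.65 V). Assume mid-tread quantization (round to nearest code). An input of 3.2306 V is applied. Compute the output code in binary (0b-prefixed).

code 0b110010010011000001 (decimal 206017)

LSB = 11.3 V / 262144 = 43.11 µV.
Input sits at 206017.346 steps above V_low.
Round → code 206017.
In binary (0b-prefixed): 0b110010010011000001.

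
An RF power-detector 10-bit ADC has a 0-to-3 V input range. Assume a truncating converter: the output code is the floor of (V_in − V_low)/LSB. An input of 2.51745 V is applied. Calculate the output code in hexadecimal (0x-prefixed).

code 0x35B (decimal 859)

With 1024 levels over 3 V, one step is 2.930 mV.
(V_in − V_low)/LSB = (2.51745 − 0) / 0.00292969 = 859.290.
⌊·⌋(859.290) = 859.
In hexadecimal (0x-prefixed): 0x35B.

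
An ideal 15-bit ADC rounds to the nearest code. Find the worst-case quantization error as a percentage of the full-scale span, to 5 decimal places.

Rounding → worst-case error = ½ LSB = V_FS/2^16, so 100/65536 = 0.00152588 % of full scale.

0.00153 %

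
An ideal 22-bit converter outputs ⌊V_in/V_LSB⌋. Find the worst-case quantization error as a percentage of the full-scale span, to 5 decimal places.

Truncating → worst-case error = 1 LSB = V_FS/2^22, so 100/4194304 = 2.38419e-05 % of full scale.

0.00002 %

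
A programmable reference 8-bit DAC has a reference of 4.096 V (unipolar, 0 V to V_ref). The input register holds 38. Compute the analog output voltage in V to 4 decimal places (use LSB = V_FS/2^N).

LSB = 4.096 V / 2^8 = 16.000 mV.
V_out = 0 + 38 × 0.016 V = 0.608 V.

0.6080 V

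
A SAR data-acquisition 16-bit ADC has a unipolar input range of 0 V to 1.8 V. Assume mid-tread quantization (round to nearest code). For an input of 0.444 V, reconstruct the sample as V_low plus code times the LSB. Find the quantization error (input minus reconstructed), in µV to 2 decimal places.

Step size: 1.8 V ÷ 2^16 = 27.47 µV.
(V_in − V_low)/LSB = (0.444 − 0)/2.74658e-05 = 16165.5467 → code 16166 (round).
Reconstructed: 0.44401245 V.
Error = 0.444 − 0.44401245 = -1.24512e-05 V = -12.45 µV.

-12.45 µV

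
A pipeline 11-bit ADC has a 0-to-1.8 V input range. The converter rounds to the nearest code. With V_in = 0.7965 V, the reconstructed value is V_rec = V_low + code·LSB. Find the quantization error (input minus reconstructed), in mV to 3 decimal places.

0.211 mV

Step size: 1.8 V ÷ 2^11 = 0.879 mV.
(0.7965 − 0)/0.000878906 = 906.2400; round gives code 906.
V_rec = 0 + 906·0.000878906 = 0.79628906 V.
Error = 0.7965 − 0.79628906 = 0.000210937 V = 0.211 mV.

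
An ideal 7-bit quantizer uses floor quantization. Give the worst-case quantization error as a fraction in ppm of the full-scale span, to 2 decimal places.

Truncating → worst-case error = 1 LSB = V_FS/2^7, so 1e+06/128 = 7812.5 ppm of full scale.

7812.50 ppm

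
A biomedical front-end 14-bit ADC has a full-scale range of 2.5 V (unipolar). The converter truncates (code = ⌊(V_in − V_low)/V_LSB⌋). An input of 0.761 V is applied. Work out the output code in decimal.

With 16384 levels over 2.5 V, one step is 152.59 µV.
(0.761 − 0) / 0.000152588 = 4987.290 LSBs.
So the output code is 4987.

code 4987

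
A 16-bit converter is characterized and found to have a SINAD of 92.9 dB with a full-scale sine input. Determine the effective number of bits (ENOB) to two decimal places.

15.14 bits

ENOB = (SINAD − 1.76) / 6.02 = (92.9 − 1.76)/6.02 = 15.140.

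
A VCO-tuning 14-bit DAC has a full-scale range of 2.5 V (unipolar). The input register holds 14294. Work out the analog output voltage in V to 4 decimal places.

2.1811 V

LSB = 2.5 V / 2^14 = 152.59 µV.
V_out = 0 + 14294 × 0.000152588 V = 2.18109 V.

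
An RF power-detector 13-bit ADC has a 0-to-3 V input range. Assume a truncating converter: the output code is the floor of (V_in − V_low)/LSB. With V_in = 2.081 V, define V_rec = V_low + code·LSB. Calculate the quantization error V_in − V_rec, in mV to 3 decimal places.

One LSB is 3 V / 8192 = 366.21 µV.
Scaled input = 5682.5173 LSBs, so code = 5682.
Reconstructed: 2.0808105 V.
Error = 2.081 − 2.0808105 = 0.000189453 V = 0.189 mV.

0.189 mV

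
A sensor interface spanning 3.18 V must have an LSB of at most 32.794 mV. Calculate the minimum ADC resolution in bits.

Number of steps required ≥ 3.18 V / 32.794 mV = 96.97.
Need 2^N ≥ 96.97; 2^6 = 64, 2^7 = 128.
Minimum N = 7.

7 bits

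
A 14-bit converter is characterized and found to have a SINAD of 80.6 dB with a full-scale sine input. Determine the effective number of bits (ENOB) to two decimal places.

13.10 bits

ENOB = (SINAD − 1.76) / 6.02 = (80.6 − 1.76)/6.02 = 13.096.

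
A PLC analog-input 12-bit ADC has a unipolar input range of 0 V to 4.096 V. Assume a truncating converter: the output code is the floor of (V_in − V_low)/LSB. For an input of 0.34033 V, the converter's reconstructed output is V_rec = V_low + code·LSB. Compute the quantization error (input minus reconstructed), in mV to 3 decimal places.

0.330 mV

Step size: 4.096 V ÷ 2^12 = 1.000 mV.
Scaled input = 340.3300 LSBs, so code = 340.
V_rec = 0 + 340·0.001 = 0.34 V.
Difference: 0.00033 V → 0.330 mV.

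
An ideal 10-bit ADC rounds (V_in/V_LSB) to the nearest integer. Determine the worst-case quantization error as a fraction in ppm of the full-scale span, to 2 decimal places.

488.28 ppm

Rounding → worst-case error = ½ LSB = V_FS/2^11, so 1e+06/2048 = 488.281 ppm of full scale.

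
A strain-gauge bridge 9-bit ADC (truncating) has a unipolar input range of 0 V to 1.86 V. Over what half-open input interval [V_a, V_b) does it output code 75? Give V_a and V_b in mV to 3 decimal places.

[272.461 mV, 276.094 mV)

LSB = 1.86/2^9 = 3.633 mV.
V_a = V_low + 75·LSB = 0.272461 V; V_b = V_low + 76·LSB = 0.276094 V.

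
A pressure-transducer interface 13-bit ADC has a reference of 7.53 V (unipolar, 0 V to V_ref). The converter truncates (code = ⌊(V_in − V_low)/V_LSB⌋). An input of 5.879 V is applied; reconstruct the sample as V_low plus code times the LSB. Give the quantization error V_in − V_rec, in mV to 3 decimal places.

One LSB is 7.53 V / 8192 = 0.919 mV.
Scaled input = 6395.8523 LSBs, so code = 6395.
V_rec = 0 + 6395·0.000919189 = 5.8782166 V.
Error = 5.879 − 5.8782166 = 0.000783447 V = 0.783 mV.

0.783 mV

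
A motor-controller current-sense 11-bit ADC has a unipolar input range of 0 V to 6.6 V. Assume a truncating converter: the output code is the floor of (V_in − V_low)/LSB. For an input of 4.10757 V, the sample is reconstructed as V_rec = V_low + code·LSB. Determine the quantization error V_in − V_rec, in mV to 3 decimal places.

Step size: 6.6 V ÷ 2^11 = 3.223 mV.
(4.10757 − 0)/0.00322266 = 1274.5914; ⌊·⌋ gives code 1274.
V_rec = 0 + 1274·0.00322266 = 4.1056641 V.
V_in − V_rec = 0.00190594 V = 1.906 mV.

1.906 mV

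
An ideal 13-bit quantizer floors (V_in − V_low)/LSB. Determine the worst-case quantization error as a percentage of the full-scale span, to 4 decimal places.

0.0122 %

Truncating → worst-case error = 1 LSB = V_FS/2^13, so 100/8192 = 0.012207 % of full scale.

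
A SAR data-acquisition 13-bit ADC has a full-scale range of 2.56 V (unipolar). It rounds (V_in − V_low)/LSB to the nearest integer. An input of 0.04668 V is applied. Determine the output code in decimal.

Full-scale span = 2.56 V; LSB = 2.56/2^13 = 312.50 µV.
Input sits at 149.376 steps above V_low.
Round → code 149.

code 149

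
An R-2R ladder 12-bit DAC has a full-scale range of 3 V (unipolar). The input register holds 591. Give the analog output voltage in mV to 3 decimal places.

432.861 mV

LSB = 3 V / 2^12 = 0.732 mV.
V_out = 0 + 591 × 0.000732422 V = 0.432861 V.
= 432.861 mV.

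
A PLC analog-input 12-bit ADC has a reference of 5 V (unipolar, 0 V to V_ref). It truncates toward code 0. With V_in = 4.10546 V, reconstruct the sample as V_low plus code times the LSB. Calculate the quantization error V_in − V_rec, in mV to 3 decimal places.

One LSB is 5 V / 4096 = 1.221 mV.
(V_in − V_low)/LSB = (4.10546 − 0)/0.0012207 = 3363.1928 → code 3363 (floor).
Reconstructed: 4.1052246 V.
Error = 4.10546 − 4.1052246 = 0.000235391 V = 0.235 mV.

0.235 mV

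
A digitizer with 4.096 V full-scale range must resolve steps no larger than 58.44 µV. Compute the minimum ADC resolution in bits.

17 bits

Number of steps required ≥ 4.096 V / 58.44 µV = 70088.98.
Need 2^N ≥ 70088.98; 2^16 = 65536, 2^17 = 131072.
Minimum N = 17.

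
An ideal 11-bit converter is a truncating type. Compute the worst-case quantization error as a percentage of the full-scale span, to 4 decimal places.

0.0488 %

Truncating → worst-case error = 1 LSB = V_FS/2^11, so 100/2048 = 0.0488281 % of full scale.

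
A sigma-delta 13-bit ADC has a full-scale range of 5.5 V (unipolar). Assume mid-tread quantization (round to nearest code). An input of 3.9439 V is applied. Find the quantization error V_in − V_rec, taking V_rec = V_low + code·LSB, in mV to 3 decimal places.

Step size: 5.5 V ÷ 2^13 = 0.671 mV.
Scaled input = 5874.2598 LSBs, so code = 5874.
Reconstructed: 3.9437256 V.
V_in − V_rec = 0.000174414 V = 0.174 mV.

0.174 mV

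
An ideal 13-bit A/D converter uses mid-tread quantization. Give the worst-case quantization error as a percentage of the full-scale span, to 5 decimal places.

0.00610 %

Rounding → worst-case error = ½ LSB = V_FS/2^14, so 100/16384 = 0.00610352 % of full scale.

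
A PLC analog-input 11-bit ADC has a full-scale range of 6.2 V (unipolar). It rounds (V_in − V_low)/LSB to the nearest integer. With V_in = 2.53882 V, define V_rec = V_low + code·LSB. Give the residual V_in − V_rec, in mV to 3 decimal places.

One LSB is 6.2 V / 2048 = 3.027 mV.
(2.53882 − 0)/0.00302734 = 838.6296; round gives code 839.
Reconstructed: 2.5399414 V.
Error = 2.53882 − 2.5399414 = -0.00112141 V = -1.121 mV.

-1.121 mV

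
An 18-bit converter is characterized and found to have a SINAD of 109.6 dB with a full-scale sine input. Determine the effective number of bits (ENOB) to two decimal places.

17.91 bits

ENOB = (SINAD − 1.76) / 6.02 = (109.6 − 1.76)/6.02 = 17.914.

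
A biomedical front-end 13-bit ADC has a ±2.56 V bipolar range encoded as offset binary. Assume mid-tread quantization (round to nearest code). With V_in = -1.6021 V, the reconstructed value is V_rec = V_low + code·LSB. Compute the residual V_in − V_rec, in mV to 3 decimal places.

LSB = 5.12/2^13 = 0.625 mV.
Scaled input = 1532.6400 LSBs, so code = 1533.
V_rec = (−2.56) + 1533·0.000625 = -1.601875 V.
Difference: -0.000225 V → -0.225 mV.

-0.225 mV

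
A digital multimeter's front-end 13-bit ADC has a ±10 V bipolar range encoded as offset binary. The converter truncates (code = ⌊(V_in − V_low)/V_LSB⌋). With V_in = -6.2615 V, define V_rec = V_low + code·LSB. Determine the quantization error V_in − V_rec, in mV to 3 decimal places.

0.707 mV

LSB = 20/2^13 = 2.441 mV.
(-6.2615 − (−10))/0.00244141 = 1531.2896; ⌊·⌋ gives code 1531.
Reconstructed: -6.262207 V.
V_in − V_rec = 0.000707031 V = 0.707 mV.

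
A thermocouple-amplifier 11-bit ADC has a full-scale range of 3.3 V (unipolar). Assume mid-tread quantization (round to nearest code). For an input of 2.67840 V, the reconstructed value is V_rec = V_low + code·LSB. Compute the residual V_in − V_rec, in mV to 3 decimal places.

0.373 mV

LSB = 3.3/2^11 = 1.611 mV.
(V_in − V_low)/LSB = (2.67840 − 0)/0.00161133 = 1662.2313 → code 1662 (round).
Code 1662 maps back to 0 + 1662×0.00161133 V = 2.6780273 V.
Error = 2.67840 − 2.6780273 = 0.000372656 V = 0.373 mV.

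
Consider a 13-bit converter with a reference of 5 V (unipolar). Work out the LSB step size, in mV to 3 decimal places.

0.610 mV

Full-scale span = 5 V.
LSB = 5 / 2^13 = 5 / 8192 = 0.000610352 V = 0.610 mV.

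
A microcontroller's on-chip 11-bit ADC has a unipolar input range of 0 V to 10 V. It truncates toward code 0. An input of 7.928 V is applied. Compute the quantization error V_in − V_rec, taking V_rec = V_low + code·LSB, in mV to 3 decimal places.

3.195 mV

One LSB is 10 V / 2048 = 4.883 mV.
(V_in − V_low)/LSB = (7.928 − 0)/0.00488281 = 1623.6544 → code 1623 (floor).
Reconstructed: 7.9248047 V.
V_in − V_rec = 0.00319531 V = 3.195 mV.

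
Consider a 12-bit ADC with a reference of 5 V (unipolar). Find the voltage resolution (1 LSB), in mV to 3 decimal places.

1.221 mV

Full-scale span = 5 V.
LSB = 5 / 2^12 = 5 / 4096 = 0.0012207 V = 1.221 mV.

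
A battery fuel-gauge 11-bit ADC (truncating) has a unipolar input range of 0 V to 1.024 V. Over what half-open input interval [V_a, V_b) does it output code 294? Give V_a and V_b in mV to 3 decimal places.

LSB = 1.024/2^11 = 0.500 mV.
V_a = V_low + 294·LSB = 0.147 V; V_b = V_low + 295·LSB = 0.1475 V.

[147.000 mV, 147.500 mV)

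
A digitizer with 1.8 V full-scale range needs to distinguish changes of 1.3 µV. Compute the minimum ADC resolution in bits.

Number of steps required ≥ 1.8 V / 1.3 µV = 1384615.38.
Need 2^N ≥ 1384615.38; 2^20 = 1048576, 2^21 = 2097152.
Minimum N = 21.

21 bits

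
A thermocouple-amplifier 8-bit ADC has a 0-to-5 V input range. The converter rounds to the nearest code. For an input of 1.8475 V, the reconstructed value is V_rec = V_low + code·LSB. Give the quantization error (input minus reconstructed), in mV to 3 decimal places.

-7.969 mV

Step size: 5 V ÷ 2^8 = 19.531 mV.
Scaled input = 94.5920 LSBs, so code = 95.
Reconstructed: 1.8554688 V.
V_in − V_rec = -0.00796875 V = -7.969 mV.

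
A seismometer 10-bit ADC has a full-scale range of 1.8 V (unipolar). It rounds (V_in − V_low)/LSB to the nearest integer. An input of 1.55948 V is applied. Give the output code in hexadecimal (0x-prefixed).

code 0x377 (decimal 887)

With 1024 levels over 1.8 V, one step is 1.758 mV.
(V_in − V_low)/LSB = (1.55948 − 0) / 0.00175781 = 887.171.
So the output code is 887.
In hexadecimal (0x-prefixed): 0x377.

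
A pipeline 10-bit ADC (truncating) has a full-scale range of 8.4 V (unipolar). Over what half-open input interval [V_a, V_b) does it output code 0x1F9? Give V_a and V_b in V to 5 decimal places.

LSB = 8.4/2^10 = 8.203 mV.
Code 0x1F9 = 505 decimal.
V_a = V_low + 505·LSB = 4.14258 V; V_b = V_low + 506·LSB = 4.15078 V.

[4.14258 V, 4.15078 V)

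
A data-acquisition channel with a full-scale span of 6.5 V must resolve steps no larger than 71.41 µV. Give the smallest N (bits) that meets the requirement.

Number of steps required ≥ 6.5 V / 71.41 µV = 91023.67.
Need 2^N ≥ 91023.67; 2^16 = 65536, 2^17 = 131072.
Minimum N = 17.

17 bits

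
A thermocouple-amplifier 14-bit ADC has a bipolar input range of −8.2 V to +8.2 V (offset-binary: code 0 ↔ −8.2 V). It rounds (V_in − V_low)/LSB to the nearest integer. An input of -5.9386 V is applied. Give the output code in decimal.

code 2259

With 16384 levels over 16.4 V, one step is 1.001 mV.
(V_in − V_low)/LSB = (-5.9386 − (−8.2)) / 0.00100098 = 2259.194.
round(2259.194) = 2259.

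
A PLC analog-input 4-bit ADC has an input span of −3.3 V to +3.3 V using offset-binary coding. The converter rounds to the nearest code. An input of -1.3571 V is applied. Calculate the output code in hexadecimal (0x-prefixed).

code 0x5 (decimal 5)

With 16 levels over 6.6 V, one step is 412.500 mV.
(-1.3571 − (−3.3)) / 0.4125 = 4.710 LSBs.
Round → code 5.
In hexadecimal (0x-prefixed): 0x5.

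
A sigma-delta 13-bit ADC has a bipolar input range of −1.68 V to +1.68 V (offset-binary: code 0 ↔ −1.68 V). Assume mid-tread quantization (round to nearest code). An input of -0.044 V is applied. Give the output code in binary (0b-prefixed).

code 0b111110010101 (decimal 3989)

LSB = 3.36 V / 8192 = 410.16 µV.
(-0.044 − (−1.68)) / 0.000410156 = 3988.724 LSBs.
round(3988.724) = 3989.
In binary (0b-prefixed): 0b111110010101.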